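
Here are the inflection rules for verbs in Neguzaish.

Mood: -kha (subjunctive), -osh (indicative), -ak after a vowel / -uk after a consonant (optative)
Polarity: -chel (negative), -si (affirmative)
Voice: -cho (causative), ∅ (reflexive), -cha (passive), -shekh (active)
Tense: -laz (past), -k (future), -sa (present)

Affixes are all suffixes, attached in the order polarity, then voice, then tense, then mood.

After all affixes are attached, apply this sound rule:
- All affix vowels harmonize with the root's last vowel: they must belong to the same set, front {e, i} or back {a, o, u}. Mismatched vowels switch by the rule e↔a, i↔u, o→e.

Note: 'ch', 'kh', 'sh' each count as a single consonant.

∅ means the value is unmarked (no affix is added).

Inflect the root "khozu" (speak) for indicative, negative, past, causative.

Attach polarity negative -chel → khozuchel.
Attach voice causative -cho → khozuchelcho.
Attach tense past -laz → khozuchelcholaz.
Attach mood indicative -osh → khozuchelcholazosh.
Apply vowel harmony: khozuchelcholazosh → khozuchalcholazosh.

khozuchalcholazosh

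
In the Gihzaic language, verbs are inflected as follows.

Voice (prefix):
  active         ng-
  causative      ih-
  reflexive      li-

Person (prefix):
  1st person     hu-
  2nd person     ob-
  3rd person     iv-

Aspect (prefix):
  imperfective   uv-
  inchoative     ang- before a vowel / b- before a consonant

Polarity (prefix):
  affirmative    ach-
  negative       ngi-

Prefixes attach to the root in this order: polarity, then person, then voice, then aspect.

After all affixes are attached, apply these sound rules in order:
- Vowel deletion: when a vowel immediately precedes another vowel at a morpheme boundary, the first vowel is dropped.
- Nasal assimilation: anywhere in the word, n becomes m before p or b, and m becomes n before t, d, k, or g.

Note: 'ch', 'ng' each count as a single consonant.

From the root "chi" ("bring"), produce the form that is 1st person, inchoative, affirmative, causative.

angihhachchi

Attach polarity affirmative ach- → achchi.
Attach person 1st person hu- → huachchi.
Attach voice causative ih- → ihhuachchi.
Attach aspect inchoative ang- (before vowel 'i') → angihhuachchi.
Apply vowel deletion: angihhuachchi → angihhachchi.
Nasal assimilation: no change.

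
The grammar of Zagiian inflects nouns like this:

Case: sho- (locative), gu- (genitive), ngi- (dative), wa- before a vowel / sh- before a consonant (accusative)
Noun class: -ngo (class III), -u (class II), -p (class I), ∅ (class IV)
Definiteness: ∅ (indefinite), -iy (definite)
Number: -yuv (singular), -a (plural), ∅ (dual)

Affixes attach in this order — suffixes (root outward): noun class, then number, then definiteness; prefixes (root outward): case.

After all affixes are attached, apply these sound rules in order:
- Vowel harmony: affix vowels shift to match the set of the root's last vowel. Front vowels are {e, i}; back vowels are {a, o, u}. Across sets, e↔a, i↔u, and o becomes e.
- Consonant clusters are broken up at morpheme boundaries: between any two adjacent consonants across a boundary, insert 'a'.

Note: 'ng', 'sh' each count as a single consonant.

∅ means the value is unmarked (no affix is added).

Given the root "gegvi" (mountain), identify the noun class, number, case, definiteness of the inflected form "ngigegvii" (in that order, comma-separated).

class II, dual, dative, indefinite

Segment: ngi-gegvi-u.
noun class: -u → class II.
number: ∅ → dual.
case: ngi- → dative.
definiteness: ∅ → indefinite.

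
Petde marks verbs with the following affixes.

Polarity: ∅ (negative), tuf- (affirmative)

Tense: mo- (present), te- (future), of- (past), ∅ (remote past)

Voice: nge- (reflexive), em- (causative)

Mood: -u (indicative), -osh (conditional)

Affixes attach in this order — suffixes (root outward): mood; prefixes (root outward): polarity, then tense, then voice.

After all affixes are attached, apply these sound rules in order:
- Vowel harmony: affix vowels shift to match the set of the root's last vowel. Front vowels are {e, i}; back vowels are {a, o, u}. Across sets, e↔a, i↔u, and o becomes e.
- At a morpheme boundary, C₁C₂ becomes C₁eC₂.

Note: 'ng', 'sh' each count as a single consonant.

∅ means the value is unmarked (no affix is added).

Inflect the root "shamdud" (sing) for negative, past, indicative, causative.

Attach mood indicative -u → shamdudu.
polarity = negative: zero marking, form stays shamdudu.
Attach tense past of- → ofshamdudu.
Attach voice causative em- → emofshamdudu.
Apply vowel harmony: emofshamdudu → amofshamdudu.
Apply epenthesis: amofshamdudu → amofeshamdudu.

amofeshamdudu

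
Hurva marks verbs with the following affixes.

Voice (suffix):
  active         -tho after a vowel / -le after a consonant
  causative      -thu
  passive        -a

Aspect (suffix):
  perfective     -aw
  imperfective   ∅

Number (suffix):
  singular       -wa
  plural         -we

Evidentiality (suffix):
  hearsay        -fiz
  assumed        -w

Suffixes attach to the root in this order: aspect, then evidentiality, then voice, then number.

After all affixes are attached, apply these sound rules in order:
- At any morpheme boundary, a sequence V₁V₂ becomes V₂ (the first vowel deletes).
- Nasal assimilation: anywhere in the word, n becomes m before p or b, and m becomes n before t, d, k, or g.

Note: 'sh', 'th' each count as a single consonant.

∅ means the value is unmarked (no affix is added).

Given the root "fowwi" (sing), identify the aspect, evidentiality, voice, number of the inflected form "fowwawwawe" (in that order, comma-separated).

perfective, assumed, passive, plural

Segment: fowwi-aw-w-a-we.
aspect: -aw → perfective.
evidentiality: -w → assumed.
voice: -a → passive.
number: -we → plural.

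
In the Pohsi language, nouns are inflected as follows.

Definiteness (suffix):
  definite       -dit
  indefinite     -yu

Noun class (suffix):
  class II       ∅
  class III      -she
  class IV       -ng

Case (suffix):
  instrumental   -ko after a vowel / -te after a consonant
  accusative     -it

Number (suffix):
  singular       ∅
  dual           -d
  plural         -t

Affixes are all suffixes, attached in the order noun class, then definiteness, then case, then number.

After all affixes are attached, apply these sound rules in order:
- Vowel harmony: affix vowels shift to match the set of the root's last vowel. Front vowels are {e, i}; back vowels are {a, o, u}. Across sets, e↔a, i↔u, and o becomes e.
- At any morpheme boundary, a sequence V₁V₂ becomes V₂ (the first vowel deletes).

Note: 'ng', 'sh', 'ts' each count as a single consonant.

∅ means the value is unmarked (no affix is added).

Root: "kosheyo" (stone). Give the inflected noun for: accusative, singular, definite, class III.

kosheyoshadutut

Attach noun class class III -she → kosheyoshe.
Attach definiteness definite -dit → kosheyoshedit.
Attach case accusative -it → kosheyosheditit.
number = singular: zero marking, form stays kosheyosheditit.
Apply vowel harmony: kosheyosheditit → kosheyoshadutut.
Vowel deletion: no change.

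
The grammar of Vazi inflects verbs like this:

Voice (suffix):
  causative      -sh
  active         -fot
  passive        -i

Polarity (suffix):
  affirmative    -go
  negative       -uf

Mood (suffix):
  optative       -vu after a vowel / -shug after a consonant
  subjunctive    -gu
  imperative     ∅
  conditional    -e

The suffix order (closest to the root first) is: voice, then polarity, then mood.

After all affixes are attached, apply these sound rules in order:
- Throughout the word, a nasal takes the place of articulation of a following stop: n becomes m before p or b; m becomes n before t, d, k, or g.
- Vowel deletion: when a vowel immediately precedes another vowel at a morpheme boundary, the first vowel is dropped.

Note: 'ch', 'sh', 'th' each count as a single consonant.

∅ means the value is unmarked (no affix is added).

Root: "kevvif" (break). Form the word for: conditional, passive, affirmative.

kevvifige

Attach voice passive -i → kevvifi.
Attach polarity affirmative -go → kevvifigo.
Attach mood conditional -e → kevvifigoe.
Nasal assimilation: no change.
Apply vowel deletion: kevvifigoe → kevvifige.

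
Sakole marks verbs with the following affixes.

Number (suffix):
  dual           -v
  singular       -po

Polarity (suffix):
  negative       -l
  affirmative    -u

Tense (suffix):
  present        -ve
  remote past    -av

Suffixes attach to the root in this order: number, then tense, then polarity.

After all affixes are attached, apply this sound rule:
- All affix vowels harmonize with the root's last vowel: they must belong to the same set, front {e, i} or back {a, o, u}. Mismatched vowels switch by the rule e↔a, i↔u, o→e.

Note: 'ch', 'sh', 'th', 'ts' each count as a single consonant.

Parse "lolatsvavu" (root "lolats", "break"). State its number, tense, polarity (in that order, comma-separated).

dual, remote past, affirmative

Segment: lolats-v-av-u.
number: -v → dual.
tense: -av → remote past.
polarity: -u → affirmative.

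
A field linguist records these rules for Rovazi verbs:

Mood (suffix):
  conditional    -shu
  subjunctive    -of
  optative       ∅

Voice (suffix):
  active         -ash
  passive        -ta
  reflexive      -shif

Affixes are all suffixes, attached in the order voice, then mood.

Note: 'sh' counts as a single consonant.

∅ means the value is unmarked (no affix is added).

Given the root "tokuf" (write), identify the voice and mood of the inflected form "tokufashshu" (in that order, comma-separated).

active, conditional

Segment: tokuf-ash-shu.
voice: -ash → active.
mood: -shu → conditional.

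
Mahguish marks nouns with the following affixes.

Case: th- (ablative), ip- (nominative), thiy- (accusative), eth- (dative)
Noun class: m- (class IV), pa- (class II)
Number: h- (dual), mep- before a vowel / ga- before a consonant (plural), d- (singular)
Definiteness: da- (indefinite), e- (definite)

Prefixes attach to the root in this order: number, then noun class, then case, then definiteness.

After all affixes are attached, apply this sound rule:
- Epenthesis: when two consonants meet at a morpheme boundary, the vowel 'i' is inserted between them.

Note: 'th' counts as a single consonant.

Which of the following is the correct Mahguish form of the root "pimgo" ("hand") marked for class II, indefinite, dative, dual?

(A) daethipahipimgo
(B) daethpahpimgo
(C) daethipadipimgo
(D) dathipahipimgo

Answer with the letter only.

A

Attach number dual h- → hpimgo.
Attach noun class class II pa- → pahpimgo.
Attach case dative eth- → ethpahpimgo.
Attach definiteness indefinite da- → daethpahpimgo.
Apply epenthesis: daethpahpimgo → daethipahipimgo.
So the correct form is daethipahipimgo, option (A).
(D) dathipahipimgo is wrong: it uses ablative instead of dative for case.
(C) daethipadipimgo is wrong: it uses singular instead of dual for number.
(B) daethpahpimgo is wrong: it fails to apply the sound rule(s).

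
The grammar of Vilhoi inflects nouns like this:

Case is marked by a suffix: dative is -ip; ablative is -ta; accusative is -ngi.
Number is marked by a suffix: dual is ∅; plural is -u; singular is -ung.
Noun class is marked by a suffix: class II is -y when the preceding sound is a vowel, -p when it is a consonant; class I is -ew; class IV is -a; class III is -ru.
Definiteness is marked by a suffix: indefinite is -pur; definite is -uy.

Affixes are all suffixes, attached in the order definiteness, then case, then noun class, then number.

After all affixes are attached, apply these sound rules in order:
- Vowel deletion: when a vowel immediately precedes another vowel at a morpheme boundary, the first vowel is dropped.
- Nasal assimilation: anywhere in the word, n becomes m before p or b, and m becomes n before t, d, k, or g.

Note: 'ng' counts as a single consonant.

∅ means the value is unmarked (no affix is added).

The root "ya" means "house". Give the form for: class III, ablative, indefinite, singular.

yapurtarung

Attach definiteness indefinite -pur → yapur.
Attach case ablative -ta → yapurta.
Attach noun class class III -ru → yapurtaru.
Attach number singular -ung → yapurtaruung.
Apply vowel deletion: yapurtaruung → yapurtarung.
Nasal assimilation: no change.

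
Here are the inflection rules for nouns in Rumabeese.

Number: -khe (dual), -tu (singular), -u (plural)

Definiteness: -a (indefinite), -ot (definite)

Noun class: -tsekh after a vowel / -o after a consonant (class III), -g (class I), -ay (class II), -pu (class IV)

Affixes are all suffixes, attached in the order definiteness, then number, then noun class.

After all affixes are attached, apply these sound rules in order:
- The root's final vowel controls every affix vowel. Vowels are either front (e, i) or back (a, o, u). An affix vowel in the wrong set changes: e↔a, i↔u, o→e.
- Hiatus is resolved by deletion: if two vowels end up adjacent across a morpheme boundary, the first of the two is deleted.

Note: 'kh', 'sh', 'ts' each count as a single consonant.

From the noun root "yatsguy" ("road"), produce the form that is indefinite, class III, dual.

yatsguyakhatsakh

Attach definiteness indefinite -a → yatsguya.
Attach number dual -khe → yatsguyakhe.
Attach noun class class III -tsekh (after vowel 'e') → yatsguyakhetsekh.
Apply vowel harmony: yatsguyakhetsekh → yatsguyakhatsakh.
Vowel deletion: no change.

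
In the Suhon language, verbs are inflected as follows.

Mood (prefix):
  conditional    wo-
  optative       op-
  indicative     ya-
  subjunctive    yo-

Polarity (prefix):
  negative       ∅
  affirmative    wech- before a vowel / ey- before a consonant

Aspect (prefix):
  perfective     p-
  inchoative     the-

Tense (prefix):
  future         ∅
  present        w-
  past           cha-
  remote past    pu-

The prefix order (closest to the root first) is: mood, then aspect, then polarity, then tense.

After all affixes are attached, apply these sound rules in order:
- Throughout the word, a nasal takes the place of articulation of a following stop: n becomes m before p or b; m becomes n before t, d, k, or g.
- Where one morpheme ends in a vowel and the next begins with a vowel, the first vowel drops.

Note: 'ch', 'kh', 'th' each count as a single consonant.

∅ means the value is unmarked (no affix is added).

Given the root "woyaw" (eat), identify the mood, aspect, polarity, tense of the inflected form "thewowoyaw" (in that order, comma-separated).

Segment: the-wo-woyaw.
mood: wo- → conditional.
aspect: the- → inchoative.
polarity: ∅ → negative.
tense: ∅ → future.

conditional, inchoative, negative, future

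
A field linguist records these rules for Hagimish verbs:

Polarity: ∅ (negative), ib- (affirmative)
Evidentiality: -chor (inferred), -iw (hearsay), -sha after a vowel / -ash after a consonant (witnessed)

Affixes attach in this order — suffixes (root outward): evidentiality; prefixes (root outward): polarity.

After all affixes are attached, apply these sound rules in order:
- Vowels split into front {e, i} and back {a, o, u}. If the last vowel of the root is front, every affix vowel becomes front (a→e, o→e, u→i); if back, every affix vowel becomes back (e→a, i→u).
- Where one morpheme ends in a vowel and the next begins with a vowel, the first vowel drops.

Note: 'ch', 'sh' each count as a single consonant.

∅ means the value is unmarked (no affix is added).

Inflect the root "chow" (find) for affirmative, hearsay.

ubchowuw

Attach evidentiality hearsay -iw → chowiw.
Attach polarity affirmative ib- → ibchowiw.
Apply vowel harmony: ibchowiw → ubchowuw.
Vowel deletion: no change.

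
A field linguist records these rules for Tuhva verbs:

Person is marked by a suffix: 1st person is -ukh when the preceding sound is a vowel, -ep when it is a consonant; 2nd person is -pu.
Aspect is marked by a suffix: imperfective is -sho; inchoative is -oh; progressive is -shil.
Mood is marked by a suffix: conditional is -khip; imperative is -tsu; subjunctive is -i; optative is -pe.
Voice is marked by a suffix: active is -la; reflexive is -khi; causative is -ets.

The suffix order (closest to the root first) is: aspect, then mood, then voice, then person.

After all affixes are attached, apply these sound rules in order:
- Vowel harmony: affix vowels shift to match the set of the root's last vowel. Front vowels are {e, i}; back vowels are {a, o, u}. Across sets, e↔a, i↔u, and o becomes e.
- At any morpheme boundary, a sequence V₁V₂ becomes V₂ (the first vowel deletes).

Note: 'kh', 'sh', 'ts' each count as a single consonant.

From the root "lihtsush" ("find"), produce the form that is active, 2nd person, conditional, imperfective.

lihtsushshokhuplapu

Attach aspect imperfective -sho → lihtsushsho.
Attach mood conditional -khip → lihtsushshokhip.
Attach voice active -la → lihtsushshokhipla.
Attach person 2nd person -pu → lihtsushshokhiplapu.
Apply vowel harmony: lihtsushshokhiplapu → lihtsushshokhuplapu.
Vowel deletion: no change.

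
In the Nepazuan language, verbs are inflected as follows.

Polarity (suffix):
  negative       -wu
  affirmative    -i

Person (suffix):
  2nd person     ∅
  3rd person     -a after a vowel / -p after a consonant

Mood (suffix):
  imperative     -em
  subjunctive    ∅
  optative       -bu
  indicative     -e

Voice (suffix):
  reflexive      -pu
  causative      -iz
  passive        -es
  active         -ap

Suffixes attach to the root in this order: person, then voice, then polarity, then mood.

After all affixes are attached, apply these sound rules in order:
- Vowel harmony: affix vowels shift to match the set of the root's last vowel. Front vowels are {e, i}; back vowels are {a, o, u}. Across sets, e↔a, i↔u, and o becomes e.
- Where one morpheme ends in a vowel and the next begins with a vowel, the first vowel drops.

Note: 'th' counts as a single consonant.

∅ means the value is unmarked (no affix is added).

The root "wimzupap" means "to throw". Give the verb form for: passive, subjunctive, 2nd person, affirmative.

wimzupapasu

person = 2nd person: zero marking, form stays wimzupap.
Attach voice passive -es → wimzupapes.
Attach polarity affirmative -i → wimzupapesi.
mood = subjunctive: zero marking, form stays wimzupapesi.
Apply vowel harmony: wimzupapesi → wimzupapasu.
Vowel deletion: no change.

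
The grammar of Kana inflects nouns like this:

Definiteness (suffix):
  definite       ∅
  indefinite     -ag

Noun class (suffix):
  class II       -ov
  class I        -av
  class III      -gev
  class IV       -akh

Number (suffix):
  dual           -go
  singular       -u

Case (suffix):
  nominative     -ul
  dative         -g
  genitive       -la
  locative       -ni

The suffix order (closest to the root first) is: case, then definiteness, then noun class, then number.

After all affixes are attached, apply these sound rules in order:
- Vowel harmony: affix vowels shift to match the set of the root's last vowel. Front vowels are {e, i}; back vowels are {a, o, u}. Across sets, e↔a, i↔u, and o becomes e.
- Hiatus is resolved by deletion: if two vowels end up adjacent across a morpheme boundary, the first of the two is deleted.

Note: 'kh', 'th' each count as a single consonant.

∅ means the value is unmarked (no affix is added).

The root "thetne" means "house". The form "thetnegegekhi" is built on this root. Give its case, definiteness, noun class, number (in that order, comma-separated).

Segment: thetne-g-ag-akh-u.
case: -g → dative.
definiteness: -ag → indefinite.
noun class: -akh → class IV.
number: -u → singular.

dative, indefinite, class IV, singular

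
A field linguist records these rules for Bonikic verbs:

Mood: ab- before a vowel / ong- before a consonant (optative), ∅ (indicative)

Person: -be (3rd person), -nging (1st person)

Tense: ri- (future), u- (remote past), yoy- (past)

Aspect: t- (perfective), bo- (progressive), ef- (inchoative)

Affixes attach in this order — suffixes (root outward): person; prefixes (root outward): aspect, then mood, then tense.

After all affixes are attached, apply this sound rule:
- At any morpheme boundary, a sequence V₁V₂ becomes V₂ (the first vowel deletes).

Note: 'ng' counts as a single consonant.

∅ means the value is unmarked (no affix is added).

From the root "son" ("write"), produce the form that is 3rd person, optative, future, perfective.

Attach aspect perfective t- → tson.
Attach person 3rd person -be → tsonbe.
Attach mood optative ong- (before consonant 't') → ongtsonbe.
Attach tense future ri- → riongtsonbe.
Apply vowel deletion: riongtsonbe → rongtsonbe.

rongtsonbe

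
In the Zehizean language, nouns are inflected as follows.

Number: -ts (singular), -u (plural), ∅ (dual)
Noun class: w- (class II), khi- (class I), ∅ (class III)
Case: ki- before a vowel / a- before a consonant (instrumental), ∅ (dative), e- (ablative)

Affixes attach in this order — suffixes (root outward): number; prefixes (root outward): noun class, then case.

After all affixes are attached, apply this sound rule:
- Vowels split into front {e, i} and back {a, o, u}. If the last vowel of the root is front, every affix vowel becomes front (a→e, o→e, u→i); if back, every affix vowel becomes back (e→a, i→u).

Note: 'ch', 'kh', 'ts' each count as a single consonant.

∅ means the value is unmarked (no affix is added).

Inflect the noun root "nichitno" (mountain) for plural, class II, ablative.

Attach number plural -u → nichitnou.
Attach noun class class II w- → wnichitnou.
Attach case ablative e- → ewnichitnou.
Apply vowel harmony: ewnichitnou → awnichitnou.

awnichitnou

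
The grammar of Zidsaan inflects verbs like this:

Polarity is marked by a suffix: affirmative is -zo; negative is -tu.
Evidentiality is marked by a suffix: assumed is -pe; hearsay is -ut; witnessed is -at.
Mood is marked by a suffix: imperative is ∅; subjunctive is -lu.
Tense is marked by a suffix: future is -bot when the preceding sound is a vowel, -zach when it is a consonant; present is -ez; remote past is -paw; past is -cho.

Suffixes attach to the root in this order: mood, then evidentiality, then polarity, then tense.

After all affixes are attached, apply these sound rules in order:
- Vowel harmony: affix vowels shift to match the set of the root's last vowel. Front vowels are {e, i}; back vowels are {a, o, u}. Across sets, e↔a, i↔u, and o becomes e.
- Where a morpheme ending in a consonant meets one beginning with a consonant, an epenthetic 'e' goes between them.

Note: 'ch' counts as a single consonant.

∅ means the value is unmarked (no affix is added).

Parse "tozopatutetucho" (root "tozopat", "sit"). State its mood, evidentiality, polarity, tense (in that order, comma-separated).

Segment: tozopat-ut-tu-cho.
mood: ∅ → imperative.
evidentiality: -ut → hearsay.
polarity: -tu → negative.
tense: -cho → past.

imperative, hearsay, negative, past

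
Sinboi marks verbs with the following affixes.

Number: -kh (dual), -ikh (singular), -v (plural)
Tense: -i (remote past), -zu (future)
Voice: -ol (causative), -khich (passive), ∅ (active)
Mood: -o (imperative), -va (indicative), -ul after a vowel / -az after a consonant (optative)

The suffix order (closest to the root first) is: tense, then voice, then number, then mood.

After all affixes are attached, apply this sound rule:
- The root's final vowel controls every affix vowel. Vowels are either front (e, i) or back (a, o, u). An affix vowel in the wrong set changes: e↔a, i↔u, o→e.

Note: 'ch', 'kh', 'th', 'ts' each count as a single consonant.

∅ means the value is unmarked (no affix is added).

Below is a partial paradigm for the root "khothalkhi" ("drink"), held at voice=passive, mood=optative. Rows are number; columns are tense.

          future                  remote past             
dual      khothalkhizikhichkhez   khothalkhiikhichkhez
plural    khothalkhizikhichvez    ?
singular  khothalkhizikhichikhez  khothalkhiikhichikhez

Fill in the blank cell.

khothalkhiikhichvez

Attach tense remote past -i → khothalkhii.
Attach voice passive -khich → khothalkhiikhich.
Attach number plural -v → khothalkhiikhichv.
Attach mood optative -az (after consonant 'v') → khothalkhiikhichvaz.
Apply vowel harmony: khothalkhiikhichvaz → khothalkhiikhichvez.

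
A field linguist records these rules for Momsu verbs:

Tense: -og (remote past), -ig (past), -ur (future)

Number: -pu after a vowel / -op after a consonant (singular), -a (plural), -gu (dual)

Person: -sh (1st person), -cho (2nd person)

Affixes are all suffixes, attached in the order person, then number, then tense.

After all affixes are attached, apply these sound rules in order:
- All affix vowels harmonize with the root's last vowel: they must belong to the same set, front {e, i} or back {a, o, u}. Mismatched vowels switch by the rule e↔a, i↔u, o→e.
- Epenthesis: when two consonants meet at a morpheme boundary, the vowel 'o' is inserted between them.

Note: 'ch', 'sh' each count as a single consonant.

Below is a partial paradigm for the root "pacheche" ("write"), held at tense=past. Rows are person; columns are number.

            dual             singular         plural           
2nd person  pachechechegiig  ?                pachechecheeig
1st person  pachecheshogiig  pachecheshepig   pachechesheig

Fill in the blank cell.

pachechechepiig

Attach person 2nd person -cho → pachechecho.
Attach number singular -pu (after vowel 'o') → pachechechopu.
Attach tense past -ig → pachechechopuig.
Apply vowel harmony: pachechechopuig → pachechechepiig.
Epenthesis: no change.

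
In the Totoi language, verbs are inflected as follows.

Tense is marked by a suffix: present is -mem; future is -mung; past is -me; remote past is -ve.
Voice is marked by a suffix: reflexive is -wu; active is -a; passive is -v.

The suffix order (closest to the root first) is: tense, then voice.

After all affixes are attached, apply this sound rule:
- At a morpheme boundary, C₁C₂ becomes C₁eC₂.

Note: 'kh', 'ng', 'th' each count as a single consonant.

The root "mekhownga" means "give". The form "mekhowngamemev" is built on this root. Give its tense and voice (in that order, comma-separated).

present, passive

Segment: mekhownga-mem-v.
tense: -mem → present.
voice: -v → passive.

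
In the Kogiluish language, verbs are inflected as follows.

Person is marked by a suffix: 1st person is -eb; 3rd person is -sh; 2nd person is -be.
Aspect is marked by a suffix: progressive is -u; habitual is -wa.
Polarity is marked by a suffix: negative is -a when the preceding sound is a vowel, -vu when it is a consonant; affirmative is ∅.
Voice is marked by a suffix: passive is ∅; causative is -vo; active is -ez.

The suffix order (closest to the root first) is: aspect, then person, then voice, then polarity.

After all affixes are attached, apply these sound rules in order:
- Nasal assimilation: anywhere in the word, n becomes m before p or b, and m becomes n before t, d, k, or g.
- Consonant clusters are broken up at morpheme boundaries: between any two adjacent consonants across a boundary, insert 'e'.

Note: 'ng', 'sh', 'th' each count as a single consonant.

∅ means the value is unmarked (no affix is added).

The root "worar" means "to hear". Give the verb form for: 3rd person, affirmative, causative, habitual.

Attach aspect habitual -wa → worarwa.
Attach person 3rd person -sh → worarwash.
Attach voice causative -vo → worarwashvo.
polarity = affirmative: zero marking, form stays worarwashvo.
Nasal assimilation: no change.
Apply epenthesis: worarwashvo → worarewashevo.

worarewashevo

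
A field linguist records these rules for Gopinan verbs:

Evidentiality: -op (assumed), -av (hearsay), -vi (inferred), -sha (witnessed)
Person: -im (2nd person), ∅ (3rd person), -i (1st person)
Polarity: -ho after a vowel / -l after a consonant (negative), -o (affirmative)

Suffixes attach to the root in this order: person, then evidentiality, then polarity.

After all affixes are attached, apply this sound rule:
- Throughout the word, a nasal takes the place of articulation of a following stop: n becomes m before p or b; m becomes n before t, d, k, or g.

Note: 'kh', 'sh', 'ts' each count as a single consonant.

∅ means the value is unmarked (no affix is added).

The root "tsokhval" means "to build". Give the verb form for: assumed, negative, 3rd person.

tsokhvalopl

person = 3rd person: zero marking, form stays tsokhval.
Attach evidentiality assumed -op → tsokhvalop.
Attach polarity negative -l (after consonant 'p') → tsokhvalopl.
Nasal assimilation: no change.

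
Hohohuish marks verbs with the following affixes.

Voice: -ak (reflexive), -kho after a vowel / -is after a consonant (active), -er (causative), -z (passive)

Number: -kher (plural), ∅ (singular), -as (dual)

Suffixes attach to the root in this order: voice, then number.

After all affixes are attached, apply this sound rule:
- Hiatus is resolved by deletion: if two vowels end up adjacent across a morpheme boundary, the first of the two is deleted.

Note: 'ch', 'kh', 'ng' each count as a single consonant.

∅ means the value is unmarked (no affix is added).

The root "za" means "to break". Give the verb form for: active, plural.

Attach voice active -kho (after vowel 'a') → zakho.
Attach number plural -kher → zakhokher.
Vowel deletion: no change.

zakhokher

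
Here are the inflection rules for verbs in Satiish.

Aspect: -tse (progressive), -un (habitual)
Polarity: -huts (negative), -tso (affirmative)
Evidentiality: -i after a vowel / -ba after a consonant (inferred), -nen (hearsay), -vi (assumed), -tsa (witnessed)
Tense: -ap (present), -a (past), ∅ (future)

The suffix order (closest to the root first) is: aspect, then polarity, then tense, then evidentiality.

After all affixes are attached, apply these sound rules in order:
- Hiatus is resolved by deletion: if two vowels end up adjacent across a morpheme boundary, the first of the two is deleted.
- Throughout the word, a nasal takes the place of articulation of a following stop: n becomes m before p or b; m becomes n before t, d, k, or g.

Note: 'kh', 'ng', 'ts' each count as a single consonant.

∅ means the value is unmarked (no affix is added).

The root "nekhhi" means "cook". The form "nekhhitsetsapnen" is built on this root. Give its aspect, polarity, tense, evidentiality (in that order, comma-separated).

Segment: nekhhi-tse-tso-ap-nen.
aspect: -tse → progressive.
polarity: -tso → affirmative.
tense: -ap → present.
evidentiality: -nen → hearsay.

progressive, affirmative, present, hearsay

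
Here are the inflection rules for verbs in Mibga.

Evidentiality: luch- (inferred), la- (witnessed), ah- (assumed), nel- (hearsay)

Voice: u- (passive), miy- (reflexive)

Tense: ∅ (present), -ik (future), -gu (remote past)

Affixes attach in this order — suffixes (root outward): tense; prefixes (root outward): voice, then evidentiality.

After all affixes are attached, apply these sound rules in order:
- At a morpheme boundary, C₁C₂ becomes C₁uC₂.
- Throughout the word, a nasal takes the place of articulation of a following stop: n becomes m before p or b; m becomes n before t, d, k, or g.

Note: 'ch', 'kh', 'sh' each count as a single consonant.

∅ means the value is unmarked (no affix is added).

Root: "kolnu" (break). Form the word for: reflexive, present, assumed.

tense = present: zero marking, form stays kolnu.
Attach voice reflexive miy- → miykolnu.
Attach evidentiality assumed ah- → ahmiykolnu.
Apply epenthesis: ahmiykolnu → ahumiyukolnu.
Nasal assimilation: no change.

ahumiyukolnu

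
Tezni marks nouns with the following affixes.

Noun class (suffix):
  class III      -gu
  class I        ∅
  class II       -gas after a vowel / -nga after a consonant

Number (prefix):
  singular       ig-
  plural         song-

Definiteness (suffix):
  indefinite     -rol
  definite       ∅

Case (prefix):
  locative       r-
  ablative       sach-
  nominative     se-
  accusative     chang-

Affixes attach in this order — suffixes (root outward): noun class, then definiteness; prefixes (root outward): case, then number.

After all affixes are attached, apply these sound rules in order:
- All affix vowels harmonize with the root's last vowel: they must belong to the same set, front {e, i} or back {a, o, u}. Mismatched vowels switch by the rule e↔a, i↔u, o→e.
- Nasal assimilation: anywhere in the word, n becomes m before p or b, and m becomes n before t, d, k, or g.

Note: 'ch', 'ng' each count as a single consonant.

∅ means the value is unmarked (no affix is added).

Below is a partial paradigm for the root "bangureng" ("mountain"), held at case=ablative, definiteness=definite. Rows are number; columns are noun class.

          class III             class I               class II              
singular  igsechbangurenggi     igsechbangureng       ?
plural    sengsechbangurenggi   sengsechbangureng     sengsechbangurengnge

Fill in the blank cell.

igsechbangurengnge

Attach noun class class II -nga (after consonant 'ng') → bangurengnga.
Attach case ablative sach- → sachbangurengnga.
definiteness = definite: zero marking, form stays sachbangurengnga.
Attach number singular ig- → igsachbangurengnga.
Apply vowel harmony: igsachbangurengnga → igsechbangurengnge.
Nasal assimilation: no change.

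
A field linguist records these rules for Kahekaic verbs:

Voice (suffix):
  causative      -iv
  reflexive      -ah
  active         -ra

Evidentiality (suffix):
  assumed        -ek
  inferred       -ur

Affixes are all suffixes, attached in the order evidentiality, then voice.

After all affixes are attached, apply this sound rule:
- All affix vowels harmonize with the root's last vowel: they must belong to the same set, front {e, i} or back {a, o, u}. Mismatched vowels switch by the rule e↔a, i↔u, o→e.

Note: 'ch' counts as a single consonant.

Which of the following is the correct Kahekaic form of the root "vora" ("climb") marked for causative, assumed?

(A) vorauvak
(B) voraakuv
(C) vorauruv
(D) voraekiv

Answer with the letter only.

Attach evidentiality assumed -ek → voraek.
Attach voice causative -iv → voraekiv.
Apply vowel harmony: voraekiv → voraakuv.
So the correct form is voraakuv, option (B).
(D) voraekiv is wrong: it fails to apply the sound rule(s).
(C) vorauruv is wrong: it uses inferred instead of assumed for evidentiality.
(A) vorauvak is wrong: it has the affixes in the wrong order.

B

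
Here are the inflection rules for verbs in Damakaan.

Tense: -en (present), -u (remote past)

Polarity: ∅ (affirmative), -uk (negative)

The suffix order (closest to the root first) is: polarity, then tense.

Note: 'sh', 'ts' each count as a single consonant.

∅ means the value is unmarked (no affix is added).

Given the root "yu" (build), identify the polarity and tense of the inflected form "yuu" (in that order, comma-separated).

affirmative, remote past

Segment: yu-u.
polarity: ∅ → affirmative.
tense: -u → remote past.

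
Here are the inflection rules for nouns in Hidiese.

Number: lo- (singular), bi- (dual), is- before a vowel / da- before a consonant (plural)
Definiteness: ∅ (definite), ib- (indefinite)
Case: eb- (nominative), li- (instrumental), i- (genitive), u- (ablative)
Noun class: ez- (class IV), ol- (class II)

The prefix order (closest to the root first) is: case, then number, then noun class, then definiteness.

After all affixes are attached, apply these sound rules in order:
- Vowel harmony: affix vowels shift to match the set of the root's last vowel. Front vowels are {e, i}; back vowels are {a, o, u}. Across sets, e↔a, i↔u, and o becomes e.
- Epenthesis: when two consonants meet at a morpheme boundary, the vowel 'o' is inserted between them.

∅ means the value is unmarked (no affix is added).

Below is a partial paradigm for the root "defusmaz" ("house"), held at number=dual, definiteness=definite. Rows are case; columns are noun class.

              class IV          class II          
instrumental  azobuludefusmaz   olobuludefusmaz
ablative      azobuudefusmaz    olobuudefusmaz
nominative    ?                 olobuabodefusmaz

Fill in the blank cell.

azobuabodefusmaz

Attach case nominative eb- → ebdefusmaz.
Attach number dual bi- → biebdefusmaz.
Attach noun class class IV ez- → ezbiebdefusmaz.
definiteness = definite: zero marking, form stays ezbiebdefusmaz.
Apply vowel harmony: ezbiebdefusmaz → azbuabdefusmaz.
Apply epenthesis: azbuabdefusmaz → azobuabodefusmaz.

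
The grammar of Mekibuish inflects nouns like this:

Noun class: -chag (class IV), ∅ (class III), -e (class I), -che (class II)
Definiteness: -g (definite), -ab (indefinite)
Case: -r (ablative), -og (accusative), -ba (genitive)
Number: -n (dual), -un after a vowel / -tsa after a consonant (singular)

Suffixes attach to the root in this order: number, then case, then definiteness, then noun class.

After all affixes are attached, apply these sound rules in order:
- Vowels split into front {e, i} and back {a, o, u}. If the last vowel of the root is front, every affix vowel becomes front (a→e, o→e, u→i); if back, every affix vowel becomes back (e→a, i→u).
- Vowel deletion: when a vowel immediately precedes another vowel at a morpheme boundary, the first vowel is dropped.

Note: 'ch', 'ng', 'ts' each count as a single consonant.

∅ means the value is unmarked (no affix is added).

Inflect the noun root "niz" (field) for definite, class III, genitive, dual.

Attach number dual -n → nizn.
Attach case genitive -ba → niznba.
Attach definiteness definite -g → niznbag.
noun class = class III: zero marking, form stays niznbag.
Apply vowel harmony: niznbag → niznbeg.
Vowel deletion: no change.

niznbeg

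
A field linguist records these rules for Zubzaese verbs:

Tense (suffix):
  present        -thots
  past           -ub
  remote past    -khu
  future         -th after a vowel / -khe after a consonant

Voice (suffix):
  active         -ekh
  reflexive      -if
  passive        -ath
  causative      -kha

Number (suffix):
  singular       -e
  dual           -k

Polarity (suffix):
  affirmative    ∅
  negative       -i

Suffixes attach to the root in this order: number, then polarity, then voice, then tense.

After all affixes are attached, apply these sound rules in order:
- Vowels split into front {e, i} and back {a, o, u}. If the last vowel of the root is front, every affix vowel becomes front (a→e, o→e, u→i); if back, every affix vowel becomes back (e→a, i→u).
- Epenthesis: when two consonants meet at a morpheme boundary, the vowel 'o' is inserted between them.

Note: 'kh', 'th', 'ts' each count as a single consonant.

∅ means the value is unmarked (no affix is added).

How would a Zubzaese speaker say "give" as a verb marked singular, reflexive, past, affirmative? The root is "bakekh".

bakekheifib

Attach number singular -e → bakekhe.
polarity = affirmative: zero marking, form stays bakekhe.
Attach voice reflexive -if → bakekheif.
Attach tense past -ub → bakekheifub.
Apply vowel harmony: bakekheifub → bakekheifib.
Epenthesis: no change.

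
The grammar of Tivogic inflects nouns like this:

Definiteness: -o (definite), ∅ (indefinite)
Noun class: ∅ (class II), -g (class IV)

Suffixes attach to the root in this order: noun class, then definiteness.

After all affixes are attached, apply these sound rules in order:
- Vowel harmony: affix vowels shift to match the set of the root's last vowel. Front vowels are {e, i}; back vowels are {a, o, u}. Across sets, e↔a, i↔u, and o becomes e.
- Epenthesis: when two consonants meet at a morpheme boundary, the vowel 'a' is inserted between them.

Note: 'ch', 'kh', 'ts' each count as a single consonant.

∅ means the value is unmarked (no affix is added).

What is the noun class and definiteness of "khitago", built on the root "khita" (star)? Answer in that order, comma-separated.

Segment: khita-g-o.
noun class: -g → class IV.
definiteness: -o → definite.

class IV, definite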